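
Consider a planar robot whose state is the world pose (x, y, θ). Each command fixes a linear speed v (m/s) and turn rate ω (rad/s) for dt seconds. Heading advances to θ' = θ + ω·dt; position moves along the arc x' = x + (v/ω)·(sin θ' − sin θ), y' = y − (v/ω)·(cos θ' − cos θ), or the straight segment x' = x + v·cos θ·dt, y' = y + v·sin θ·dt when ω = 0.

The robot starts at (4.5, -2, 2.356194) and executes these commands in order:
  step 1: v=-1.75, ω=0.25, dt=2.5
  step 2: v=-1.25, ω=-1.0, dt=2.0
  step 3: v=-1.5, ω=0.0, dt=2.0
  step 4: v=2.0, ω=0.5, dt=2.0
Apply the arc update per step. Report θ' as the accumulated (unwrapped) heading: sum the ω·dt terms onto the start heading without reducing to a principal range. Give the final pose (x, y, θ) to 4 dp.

step 1: θ'=2.9812 (R=-7.0000) → pose (8.3318, -3.9604, 2.9812)
step 2: θ'=0.9812 (R=1.2500) → pose (9.1711, -5.8894, 0.9812)
step 3: θ'=0.9812 (straight) → pose (7.5030, -8.3829, 0.9812)
step 4: θ'=1.9812 (R=4.0000) → pose (7.8462, -4.5629, 1.9812)

(7.8462, -4.5629, 1.9812)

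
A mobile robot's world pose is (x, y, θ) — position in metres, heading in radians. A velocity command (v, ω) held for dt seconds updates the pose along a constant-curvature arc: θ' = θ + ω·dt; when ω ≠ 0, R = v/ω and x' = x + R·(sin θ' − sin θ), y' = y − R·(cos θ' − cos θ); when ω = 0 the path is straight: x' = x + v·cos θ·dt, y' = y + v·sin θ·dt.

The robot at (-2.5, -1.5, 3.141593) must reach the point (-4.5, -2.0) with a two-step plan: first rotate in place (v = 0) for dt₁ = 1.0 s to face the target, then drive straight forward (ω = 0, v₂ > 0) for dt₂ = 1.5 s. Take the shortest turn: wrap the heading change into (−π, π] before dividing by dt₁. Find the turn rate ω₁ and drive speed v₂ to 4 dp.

ω₁ = 0.2450, v₂ = 1.3744

heading to target = atan2(-2−-1.5, -4.5−-2.5) = -2.8966
Δθ = wrap(-2.8966 − 3.1416) = 0.2450; ω₁ = Δθ/dt₁ = 0.2450
distance = √((-4.5−-2.5)² + (-2−-1.5)²) = 2.0616; v₂ = distance/dt₂ = 1.3744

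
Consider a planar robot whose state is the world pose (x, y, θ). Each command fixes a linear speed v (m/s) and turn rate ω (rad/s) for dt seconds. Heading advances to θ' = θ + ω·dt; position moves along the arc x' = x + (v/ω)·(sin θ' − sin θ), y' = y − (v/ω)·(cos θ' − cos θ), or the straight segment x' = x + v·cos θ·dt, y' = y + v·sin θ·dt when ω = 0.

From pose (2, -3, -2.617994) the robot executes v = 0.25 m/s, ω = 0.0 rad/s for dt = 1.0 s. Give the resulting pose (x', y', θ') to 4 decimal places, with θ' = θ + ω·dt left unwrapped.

θ' = -2.6180 + 0.0·1.0 = -2.6180
ω = 0 → straight: x' = 2 + 0.25·cos(-2.6180)·1.0 = 1.7835
y' = -3 + 0.25·sin(-2.6180)·1.0 = -3.1250

(1.7835, -3.1250, -2.6180)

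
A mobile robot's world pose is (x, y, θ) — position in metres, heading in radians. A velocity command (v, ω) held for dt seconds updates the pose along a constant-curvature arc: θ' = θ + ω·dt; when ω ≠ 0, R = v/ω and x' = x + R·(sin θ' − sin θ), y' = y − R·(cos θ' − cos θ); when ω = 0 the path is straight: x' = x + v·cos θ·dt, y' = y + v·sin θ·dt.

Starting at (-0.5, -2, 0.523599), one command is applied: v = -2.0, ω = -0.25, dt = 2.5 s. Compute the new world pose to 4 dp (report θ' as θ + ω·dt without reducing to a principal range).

θ' = 0.5236 + -0.25·2.5 = -0.1014
R = v/ω = -2.0/-0.25 = 8.0000
x' = -0.5 + 8.0000·(sin -0.1014 − sin 0.5236) = -5.3098
y' = -2 − 8.0000·(cos -0.1014 − cos 0.5236) = -3.0307

(-5.3098, -3.0307, -0.1014)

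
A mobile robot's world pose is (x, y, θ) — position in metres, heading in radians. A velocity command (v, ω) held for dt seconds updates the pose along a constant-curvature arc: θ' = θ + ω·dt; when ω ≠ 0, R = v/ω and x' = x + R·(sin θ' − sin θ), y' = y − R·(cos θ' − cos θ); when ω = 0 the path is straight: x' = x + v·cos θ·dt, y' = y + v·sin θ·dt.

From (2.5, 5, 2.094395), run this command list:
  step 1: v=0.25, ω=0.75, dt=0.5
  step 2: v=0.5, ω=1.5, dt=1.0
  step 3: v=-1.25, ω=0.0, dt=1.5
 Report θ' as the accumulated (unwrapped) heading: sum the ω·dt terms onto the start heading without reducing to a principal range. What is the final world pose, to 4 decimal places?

(3.2343, 6.4397, 3.9694)

step 1: θ'=2.4694 (R=0.3333) → pose (2.4189, 5.0942, 2.4694)
step 2: θ'=3.9694 (R=0.3333) → pose (1.9658, 5.0588, 3.9694)
step 3: θ'=3.9694 (straight) → pose (3.2343, 6.4397, 3.9694)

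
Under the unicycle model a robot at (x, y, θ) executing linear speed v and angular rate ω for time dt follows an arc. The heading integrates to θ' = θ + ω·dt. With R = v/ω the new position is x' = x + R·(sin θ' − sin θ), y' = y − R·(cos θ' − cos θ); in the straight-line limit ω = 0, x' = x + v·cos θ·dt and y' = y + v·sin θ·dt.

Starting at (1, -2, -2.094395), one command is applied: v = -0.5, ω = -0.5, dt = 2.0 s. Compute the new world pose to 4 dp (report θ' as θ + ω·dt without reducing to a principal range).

θ' = -2.0944 + -0.5·2.0 = -3.0944
R = v/ω = -0.5/-0.5 = 1.0000
x' = 1 + 1.0000·(sin -3.0944 − sin -2.0944) = 1.8188
y' = -2 − 1.0000·(cos -3.0944 − cos -2.0944) = -1.5011

(1.8188, -1.5011, -3.0944)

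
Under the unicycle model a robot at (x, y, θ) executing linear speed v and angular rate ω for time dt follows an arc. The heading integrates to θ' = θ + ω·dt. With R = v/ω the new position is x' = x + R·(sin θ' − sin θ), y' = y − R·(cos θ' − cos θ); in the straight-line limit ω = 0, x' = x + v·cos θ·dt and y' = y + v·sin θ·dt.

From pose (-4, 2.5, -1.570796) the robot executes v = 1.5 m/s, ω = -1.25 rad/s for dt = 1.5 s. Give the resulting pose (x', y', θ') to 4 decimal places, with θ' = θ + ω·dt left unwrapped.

θ' = -1.5708 + -1.25·1.5 = -3.4458
R = v/ω = 1.5/-1.25 = -1.2000
x' = -4 + -1.2000·(sin -3.4458 − sin -1.5708) = -5.5594
y' = 2.5 − -1.2000·(cos -3.4458 − cos -1.5708) = 1.3551

(-5.5594, 1.3551, -3.4458)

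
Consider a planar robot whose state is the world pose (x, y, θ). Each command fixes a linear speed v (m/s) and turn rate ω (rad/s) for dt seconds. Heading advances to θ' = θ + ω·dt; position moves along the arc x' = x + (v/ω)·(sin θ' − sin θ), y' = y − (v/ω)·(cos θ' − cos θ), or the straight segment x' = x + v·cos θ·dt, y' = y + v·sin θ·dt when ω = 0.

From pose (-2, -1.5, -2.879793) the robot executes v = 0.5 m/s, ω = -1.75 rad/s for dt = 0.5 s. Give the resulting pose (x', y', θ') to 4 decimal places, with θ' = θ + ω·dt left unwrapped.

θ' = -2.8798 + -1.75·0.5 = -3.7548
R = v/ω = 0.5/-1.75 = -0.2857
x' = -2 + -0.2857·(sin -3.7548 − sin -2.8798) = -2.2384
y' = -1.5 − -0.2857·(cos -3.7548 − cos -2.8798) = -1.4577

(-2.2384, -1.4577, -3.7548)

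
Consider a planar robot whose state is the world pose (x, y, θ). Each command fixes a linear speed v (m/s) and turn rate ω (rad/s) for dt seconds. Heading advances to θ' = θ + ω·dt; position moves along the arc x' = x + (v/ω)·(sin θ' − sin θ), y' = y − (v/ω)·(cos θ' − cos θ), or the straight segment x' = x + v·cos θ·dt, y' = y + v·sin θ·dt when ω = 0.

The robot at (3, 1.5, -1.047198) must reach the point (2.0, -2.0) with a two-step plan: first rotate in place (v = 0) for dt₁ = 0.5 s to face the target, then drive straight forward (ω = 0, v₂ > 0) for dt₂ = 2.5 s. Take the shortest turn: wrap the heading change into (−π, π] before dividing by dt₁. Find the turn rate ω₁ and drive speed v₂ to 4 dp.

ω₁ = -1.6038, v₂ = 1.4560

heading to target = atan2(-2−1.5, 2−3) = -1.8491
Δθ = wrap(-1.8491 − -1.0472) = -0.8019; ω₁ = Δθ/dt₁ = -1.6038
distance = √((2−3)² + (-2−1.5)²) = 3.6401; v₂ = distance/dt₂ = 1.4560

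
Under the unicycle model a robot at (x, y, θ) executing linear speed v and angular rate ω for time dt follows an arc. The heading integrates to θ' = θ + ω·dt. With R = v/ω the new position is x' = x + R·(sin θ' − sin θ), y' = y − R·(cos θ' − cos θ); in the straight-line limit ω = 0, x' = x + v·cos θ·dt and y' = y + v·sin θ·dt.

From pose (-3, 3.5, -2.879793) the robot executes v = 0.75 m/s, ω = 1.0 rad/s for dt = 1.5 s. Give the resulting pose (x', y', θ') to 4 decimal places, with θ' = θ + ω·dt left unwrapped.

θ' = -2.8798 + 1.0·1.5 = -1.3798
R = v/ω = 0.75/1.0 = 0.7500
x' = -3 + 0.7500·(sin -1.3798 − sin -2.8798) = -3.5422
y' = 3.5 − 0.7500·(cos -1.3798 − cos -2.8798) = 2.6332

(-3.5422, 2.6332, -1.3798)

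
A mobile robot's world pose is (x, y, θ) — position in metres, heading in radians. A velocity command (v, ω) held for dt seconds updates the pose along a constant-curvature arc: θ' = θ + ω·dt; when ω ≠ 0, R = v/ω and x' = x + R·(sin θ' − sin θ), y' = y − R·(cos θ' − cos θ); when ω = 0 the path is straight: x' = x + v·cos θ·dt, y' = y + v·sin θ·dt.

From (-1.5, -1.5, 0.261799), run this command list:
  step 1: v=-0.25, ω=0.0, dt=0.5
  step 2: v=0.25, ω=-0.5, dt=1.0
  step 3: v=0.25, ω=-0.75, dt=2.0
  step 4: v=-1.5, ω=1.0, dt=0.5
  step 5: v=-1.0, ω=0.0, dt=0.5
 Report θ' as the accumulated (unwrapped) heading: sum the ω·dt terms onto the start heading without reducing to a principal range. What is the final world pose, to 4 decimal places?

(-1.3478, -0.6966, -1.2382)

step 1: θ'=0.2618 (straight) → pose (-1.6207, -1.5324, 0.2618)
step 2: θ'=-0.2382 (R=-0.5000) → pose (-1.3734, -1.5294, -0.2382)
step 3: θ'=-1.7382 (R=-0.3333) → pose (-1.1233, -1.9089, -1.7382)
step 4: θ'=-1.2382 (R=-1.5000) → pose (-1.1846, -1.1692, -1.2382)
step 5: θ'=-1.2382 (straight) → pose (-1.3478, -0.6966, -1.2382)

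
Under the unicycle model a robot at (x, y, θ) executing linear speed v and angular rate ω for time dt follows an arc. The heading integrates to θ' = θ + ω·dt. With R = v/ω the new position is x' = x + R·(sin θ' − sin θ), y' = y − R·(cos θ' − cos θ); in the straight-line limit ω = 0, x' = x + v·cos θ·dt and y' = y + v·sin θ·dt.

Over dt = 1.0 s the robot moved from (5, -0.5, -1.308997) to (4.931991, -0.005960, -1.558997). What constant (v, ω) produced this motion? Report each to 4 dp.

v = -0.5000, ω = -0.2500

Δθ = -1.558997 − -1.308997 = -0.250000
ω = Δθ/dt = -0.250000/1.0 = -0.2500
R = −Δy/(cos θ' − cos θ) = 2.0000
v = R·ω = 2.0000·-0.2500 = -0.5000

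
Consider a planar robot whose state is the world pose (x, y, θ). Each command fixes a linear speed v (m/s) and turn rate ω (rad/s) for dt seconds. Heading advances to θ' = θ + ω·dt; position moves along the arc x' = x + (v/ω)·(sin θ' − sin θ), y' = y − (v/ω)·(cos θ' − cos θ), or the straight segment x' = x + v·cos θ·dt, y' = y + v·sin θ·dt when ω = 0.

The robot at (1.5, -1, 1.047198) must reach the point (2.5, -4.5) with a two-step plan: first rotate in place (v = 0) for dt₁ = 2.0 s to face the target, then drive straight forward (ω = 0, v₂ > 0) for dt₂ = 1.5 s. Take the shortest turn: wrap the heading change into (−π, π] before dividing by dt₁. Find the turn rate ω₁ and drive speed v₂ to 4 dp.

heading to target = atan2(-4.5−-1, 2.5−1.5) = -1.2925
Δθ = wrap(-1.2925 − 1.0472) = -2.3397; ω₁ = Δθ/dt₁ = -1.1698
distance = √((2.5−1.5)² + (-4.5−-1)²) = 3.6401; v₂ = distance/dt₂ = 2.4267

ω₁ = -1.1698, v₂ = 2.4267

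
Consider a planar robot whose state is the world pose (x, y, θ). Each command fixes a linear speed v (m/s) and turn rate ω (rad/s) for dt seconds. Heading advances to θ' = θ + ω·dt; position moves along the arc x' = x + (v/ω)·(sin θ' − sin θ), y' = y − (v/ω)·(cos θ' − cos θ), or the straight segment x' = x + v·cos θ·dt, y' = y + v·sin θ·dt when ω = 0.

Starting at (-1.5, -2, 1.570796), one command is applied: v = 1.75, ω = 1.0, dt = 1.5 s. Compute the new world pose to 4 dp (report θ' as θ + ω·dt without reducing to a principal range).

θ' = 1.5708 + 1.0·1.5 = 3.0708
R = v/ω = 1.75/1.0 = 1.7500
x' = -1.5 + 1.7500·(sin 3.0708 − sin 1.5708) = -3.1262
y' = -2 − 1.7500·(cos 3.0708 − cos 1.5708) = -0.2544

(-3.1262, -0.2544, 3.0708)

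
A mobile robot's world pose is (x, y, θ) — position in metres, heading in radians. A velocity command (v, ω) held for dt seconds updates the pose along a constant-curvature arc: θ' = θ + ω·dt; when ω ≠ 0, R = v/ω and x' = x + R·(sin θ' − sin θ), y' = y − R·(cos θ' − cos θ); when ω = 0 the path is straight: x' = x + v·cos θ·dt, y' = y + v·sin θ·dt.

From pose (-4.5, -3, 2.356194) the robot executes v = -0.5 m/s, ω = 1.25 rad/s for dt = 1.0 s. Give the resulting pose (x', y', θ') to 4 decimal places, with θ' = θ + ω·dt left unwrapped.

(-4.0379, -3.0748, 3.6062)

θ' = 2.3562 + 1.25·1.0 = 3.6062
R = v/ω = -0.5/1.25 = -0.4000
x' = -4.5 + -0.4000·(sin 3.6062 − sin 2.3562) = -4.0379
y' = -3 − -0.4000·(cos 3.6062 − cos 2.3562) = -3.0748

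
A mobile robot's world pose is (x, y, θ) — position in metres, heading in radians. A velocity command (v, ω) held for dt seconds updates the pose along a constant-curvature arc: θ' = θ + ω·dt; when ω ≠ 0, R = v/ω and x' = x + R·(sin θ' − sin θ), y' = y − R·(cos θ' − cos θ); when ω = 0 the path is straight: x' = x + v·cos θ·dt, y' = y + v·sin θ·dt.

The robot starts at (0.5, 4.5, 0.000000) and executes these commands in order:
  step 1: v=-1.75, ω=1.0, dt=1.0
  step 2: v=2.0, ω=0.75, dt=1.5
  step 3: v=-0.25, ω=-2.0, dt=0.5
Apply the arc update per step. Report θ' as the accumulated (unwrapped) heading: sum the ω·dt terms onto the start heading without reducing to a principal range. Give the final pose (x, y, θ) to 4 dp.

(-0.9425, 6.4200, 1.1250)

step 1: θ'=1.0000 (R=-1.7500) → pose (-0.9726, 3.6955, 1.0000)
step 2: θ'=2.1250 (R=2.6667) → pose (-0.9490, 6.5397, 2.1250)
step 3: θ'=1.1250 (R=0.1250) → pose (-0.9425, 6.4200, 1.1250)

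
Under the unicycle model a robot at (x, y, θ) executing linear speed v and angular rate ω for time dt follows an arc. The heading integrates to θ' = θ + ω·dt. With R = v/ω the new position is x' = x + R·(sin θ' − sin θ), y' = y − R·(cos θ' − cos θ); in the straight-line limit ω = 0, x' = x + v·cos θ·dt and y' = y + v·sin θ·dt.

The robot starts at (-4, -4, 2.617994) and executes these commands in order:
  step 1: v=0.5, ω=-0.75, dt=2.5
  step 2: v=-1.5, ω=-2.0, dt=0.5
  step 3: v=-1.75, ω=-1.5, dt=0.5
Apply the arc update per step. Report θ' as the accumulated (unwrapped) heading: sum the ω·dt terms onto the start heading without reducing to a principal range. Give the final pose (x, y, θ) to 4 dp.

(-5.5052, -2.5998, -1.0070)

step 1: θ'=0.7430 (R=-0.6667) → pose (-4.1177, -2.9317, 0.7430)
step 2: θ'=-0.2570 (R=0.7500) → pose (-4.8157, -3.1047, -0.2570)
step 3: θ'=-1.0070 (R=1.1667) → pose (-5.5052, -2.5998, -1.0070)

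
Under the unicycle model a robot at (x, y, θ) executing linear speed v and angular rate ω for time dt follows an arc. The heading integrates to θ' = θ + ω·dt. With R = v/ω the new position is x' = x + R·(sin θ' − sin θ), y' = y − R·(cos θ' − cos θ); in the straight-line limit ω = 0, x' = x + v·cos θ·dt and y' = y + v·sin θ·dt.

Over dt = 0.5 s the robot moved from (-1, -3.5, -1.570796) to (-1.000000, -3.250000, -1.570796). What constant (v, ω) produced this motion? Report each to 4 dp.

Δθ = -1.570796 − -1.570796 = 0.000000
ω = Δθ/dt = 0.000000/0.5 = 0.0000
ω = 0 → v = (Δx·cos θ + Δy·sin θ)/dt = -0.5000

v = -0.5000, ω = 0.0000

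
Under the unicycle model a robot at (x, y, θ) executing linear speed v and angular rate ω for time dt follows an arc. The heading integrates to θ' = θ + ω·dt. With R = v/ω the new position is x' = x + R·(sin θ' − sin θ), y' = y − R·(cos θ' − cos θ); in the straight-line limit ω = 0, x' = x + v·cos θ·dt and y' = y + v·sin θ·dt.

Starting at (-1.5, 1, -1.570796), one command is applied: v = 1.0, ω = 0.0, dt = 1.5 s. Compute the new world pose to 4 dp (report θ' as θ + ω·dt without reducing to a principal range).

θ' = -1.5708 + 0.0·1.5 = -1.5708
ω = 0 → straight: x' = -1.5 + 1.0·cos(-1.5708)·1.5 = -1.5000
y' = 1 + 1.0·sin(-1.5708)·1.5 = -0.5000

(-1.5000, -0.5000, -1.5708)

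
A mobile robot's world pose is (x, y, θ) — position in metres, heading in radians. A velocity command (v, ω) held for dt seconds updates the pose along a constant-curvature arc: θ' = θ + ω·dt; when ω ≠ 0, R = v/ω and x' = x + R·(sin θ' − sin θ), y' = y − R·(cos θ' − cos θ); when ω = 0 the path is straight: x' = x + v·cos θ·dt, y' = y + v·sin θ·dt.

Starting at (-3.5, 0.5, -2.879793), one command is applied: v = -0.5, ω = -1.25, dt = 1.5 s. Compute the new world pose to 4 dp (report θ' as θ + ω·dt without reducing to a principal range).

(-2.9968, 0.0967, -4.7548)

θ' = -2.8798 + -1.25·1.5 = -4.7548
R = v/ω = -0.5/-1.25 = 0.4000
x' = -3.5 + 0.4000·(sin -4.7548 − sin -2.8798) = -2.9968
y' = 0.5 − 0.4000·(cos -4.7548 − cos -2.8798) = 0.0967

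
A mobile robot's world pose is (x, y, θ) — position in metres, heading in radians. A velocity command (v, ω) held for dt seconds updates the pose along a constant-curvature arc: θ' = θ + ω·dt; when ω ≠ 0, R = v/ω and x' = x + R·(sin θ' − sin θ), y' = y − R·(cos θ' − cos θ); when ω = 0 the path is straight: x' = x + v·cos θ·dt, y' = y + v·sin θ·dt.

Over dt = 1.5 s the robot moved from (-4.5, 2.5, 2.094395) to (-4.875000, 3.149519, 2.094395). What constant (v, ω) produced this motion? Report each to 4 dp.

v = 0.5000, ω = 0.0000

Δθ = 2.094395 − 2.094395 = 0.000000
ω = Δθ/dt = 0.000000/1.5 = 0.0000
ω = 0 → v = (Δx·cos θ + Δy·sin θ)/dt = 0.5000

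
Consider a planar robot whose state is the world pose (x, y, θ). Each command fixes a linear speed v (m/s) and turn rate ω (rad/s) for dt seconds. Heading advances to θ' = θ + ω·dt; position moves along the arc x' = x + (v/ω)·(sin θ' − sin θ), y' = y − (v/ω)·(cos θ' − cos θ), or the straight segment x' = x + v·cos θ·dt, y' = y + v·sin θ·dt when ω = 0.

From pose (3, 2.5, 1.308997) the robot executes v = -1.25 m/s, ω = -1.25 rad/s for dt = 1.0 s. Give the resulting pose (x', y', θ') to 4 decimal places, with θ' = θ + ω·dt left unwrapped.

(2.0930, 1.7606, 0.0590)

θ' = 1.3090 + -1.25·1.0 = 0.0590
R = v/ω = -1.25/-1.25 = 1.0000
x' = 3 + 1.0000·(sin 0.0590 − sin 1.3090) = 2.0930
y' = 2.5 − 1.0000·(cos 0.0590 − cos 1.3090) = 1.7606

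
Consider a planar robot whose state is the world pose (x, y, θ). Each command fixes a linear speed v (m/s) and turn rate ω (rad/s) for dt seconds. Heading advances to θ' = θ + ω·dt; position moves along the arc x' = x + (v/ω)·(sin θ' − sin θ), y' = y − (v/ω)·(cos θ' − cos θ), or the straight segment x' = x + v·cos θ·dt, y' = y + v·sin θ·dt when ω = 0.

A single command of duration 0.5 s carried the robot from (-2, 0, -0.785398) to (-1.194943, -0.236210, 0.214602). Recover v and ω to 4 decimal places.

v = 1.7500, ω = 2.0000

Δθ = 0.214602 − -0.785398 = 1.000000
ω = Δθ/dt = 1.000000/0.5 = 2.0000
R = Δx/(sin θ' − sin θ) = 0.8750
v = R·ω = 0.8750·2.0000 = 1.7500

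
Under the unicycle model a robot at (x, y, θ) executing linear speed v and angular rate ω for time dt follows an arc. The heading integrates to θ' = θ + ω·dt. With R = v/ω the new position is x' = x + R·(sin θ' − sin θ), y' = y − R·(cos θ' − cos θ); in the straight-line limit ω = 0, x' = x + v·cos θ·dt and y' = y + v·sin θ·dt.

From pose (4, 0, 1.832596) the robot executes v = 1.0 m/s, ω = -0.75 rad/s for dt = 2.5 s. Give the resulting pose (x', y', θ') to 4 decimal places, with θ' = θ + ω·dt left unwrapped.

(5.3444, 1.6772, -0.0424)

θ' = 1.8326 + -0.75·2.5 = -0.0424
R = v/ω = 1.0/-0.75 = -1.3333
x' = 4 + -1.3333·(sin -0.0424 − sin 1.8326) = 5.3444
y' = 0 − -1.3333·(cos -0.0424 − cos 1.8326) = 1.6772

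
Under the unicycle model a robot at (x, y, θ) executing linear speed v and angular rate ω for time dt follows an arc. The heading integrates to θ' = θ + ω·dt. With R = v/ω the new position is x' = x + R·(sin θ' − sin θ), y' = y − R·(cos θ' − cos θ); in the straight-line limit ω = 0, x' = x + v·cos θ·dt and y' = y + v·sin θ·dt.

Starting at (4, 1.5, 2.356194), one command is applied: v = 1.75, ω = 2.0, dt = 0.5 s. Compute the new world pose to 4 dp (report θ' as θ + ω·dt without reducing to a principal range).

θ' = 2.3562 + 2.0·0.5 = 3.3562
R = v/ω = 1.75/2.0 = 0.8750
x' = 4 + 0.8750·(sin 3.3562 − sin 2.3562) = 3.1949
y' = 1.5 − 0.8750·(cos 3.3562 − cos 2.3562) = 1.7362

(3.1949, 1.7362, 3.3562)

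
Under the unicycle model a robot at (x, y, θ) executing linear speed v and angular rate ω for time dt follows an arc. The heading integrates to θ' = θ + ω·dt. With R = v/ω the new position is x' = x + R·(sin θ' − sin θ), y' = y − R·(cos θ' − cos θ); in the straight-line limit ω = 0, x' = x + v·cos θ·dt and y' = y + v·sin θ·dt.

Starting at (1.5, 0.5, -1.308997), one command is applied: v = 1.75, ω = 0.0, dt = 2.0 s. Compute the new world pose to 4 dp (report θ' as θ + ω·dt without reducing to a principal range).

(2.4059, -2.8807, -1.3090)

θ' = -1.3090 + 0.0·2.0 = -1.3090
ω = 0 → straight: x' = 1.5 + 1.75·cos(-1.3090)·2.0 = 2.4059
y' = 0.5 + 1.75·sin(-1.3090)·2.0 = -2.8807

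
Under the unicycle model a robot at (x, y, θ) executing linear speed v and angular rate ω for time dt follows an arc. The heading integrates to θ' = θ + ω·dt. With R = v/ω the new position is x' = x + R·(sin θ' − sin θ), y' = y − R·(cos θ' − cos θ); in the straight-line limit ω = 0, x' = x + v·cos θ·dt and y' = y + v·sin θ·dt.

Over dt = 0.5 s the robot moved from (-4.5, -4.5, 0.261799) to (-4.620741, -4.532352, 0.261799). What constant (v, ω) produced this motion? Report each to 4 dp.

Δθ = 0.261799 − 0.261799 = 0.000000
ω = Δθ/dt = 0.000000/0.5 = 0.0000
ω = 0 → v = (Δx·cos θ + Δy·sin θ)/dt = -0.2500

v = -0.2500, ω = 0.0000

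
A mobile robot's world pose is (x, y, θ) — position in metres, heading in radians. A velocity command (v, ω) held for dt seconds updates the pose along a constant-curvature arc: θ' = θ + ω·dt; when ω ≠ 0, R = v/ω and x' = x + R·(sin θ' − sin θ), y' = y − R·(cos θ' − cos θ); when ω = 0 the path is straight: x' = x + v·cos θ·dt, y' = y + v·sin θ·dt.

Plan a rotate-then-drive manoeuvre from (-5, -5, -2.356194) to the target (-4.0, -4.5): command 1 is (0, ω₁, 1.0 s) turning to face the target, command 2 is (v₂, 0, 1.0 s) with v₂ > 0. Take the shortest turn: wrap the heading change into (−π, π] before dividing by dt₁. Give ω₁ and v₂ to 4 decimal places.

ω₁ = 2.8198, v₂ = 1.1180

heading to target = atan2(-4.5−-5, -4−-5) = 0.4636
Δθ = wrap(0.4636 − -2.3562) = 2.8198; ω₁ = Δθ/dt₁ = 2.8198
distance = √((-4−-5)² + (-4.5−-5)²) = 1.1180; v₂ = distance/dt₂ = 1.1180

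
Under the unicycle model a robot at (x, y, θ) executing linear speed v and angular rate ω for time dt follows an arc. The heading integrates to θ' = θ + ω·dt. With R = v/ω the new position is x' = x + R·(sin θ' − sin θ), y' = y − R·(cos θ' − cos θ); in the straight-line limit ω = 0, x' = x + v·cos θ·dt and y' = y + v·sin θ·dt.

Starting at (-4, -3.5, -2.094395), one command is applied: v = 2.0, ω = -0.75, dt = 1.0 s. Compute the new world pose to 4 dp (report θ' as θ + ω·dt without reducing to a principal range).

(-5.5285, -4.7164, -2.8444)

θ' = -2.0944 + -0.75·1.0 = -2.8444
R = v/ω = 2.0/-0.75 = -2.6667
x' = -4 + -2.6667·(sin -2.8444 − sin -2.0944) = -5.5285
y' = -3.5 − -2.6667·(cos -2.8444 − cos -2.0944) = -4.7164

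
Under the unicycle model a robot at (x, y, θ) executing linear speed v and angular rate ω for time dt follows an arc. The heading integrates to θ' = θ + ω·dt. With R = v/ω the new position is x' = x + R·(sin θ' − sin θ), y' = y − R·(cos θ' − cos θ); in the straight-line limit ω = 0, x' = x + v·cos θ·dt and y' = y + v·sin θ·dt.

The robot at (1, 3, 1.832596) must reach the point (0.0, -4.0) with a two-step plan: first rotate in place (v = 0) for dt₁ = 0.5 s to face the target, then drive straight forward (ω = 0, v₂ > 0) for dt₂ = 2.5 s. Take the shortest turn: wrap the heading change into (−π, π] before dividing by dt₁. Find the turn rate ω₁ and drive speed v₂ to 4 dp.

heading to target = atan2(-4−3, 0−1) = -1.7127
Δθ = wrap(-1.7127 − 1.8326) = 2.7379; ω₁ = Δθ/dt₁ = 5.4758
distance = √((0−1)² + (-4−3)²) = 7.0711; v₂ = distance/dt₂ = 2.8284

ω₁ = 5.4758, v₂ = 2.8284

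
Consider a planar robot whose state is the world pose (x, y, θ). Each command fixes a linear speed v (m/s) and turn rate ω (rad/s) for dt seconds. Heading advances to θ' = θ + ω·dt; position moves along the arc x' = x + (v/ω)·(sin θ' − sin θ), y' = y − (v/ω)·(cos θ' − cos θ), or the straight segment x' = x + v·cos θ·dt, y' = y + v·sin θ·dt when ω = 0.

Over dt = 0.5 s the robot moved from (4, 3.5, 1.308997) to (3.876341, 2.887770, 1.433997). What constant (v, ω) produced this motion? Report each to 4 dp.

v = -1.2500, ω = 0.2500

Δθ = 1.433997 − 1.308997 = 0.125000
ω = Δθ/dt = 0.125000/0.5 = 0.2500
R = −Δy/(cos θ' − cos θ) = -5.0000
v = R·ω = -5.0000·0.2500 = -1.2500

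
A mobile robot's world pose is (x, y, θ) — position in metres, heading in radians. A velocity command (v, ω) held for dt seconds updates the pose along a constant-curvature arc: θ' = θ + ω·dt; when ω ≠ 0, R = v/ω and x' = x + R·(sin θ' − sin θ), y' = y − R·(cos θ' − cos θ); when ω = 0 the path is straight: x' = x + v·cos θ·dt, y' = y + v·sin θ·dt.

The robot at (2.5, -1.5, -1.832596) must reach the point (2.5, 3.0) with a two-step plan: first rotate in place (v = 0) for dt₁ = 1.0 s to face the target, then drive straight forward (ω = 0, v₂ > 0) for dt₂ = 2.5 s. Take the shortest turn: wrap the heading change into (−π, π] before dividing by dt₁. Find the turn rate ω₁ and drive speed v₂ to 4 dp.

ω₁ = -2.8798, v₂ = 1.8000

heading to target = atan2(3−-1.5, 2.5−2.5) = 1.5708
Δθ = wrap(1.5708 − -1.8326) = -2.8798; ω₁ = Δθ/dt₁ = -2.8798
distance = √((2.5−2.5)² + (3−-1.5)²) = 4.5000; v₂ = distance/dt₂ = 1.8000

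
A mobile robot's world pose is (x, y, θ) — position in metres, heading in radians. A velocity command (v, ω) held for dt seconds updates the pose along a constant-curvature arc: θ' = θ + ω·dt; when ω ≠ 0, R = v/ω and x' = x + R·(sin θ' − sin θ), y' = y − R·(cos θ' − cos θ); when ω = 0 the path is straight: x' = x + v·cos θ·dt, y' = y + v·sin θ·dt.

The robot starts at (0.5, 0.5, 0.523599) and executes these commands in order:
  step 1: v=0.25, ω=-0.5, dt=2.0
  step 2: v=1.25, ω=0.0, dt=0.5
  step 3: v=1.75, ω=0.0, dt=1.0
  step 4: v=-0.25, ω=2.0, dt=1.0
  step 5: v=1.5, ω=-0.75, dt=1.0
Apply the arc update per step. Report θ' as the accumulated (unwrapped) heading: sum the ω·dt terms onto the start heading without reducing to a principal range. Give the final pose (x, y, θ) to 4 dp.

(3.5080, 0.6534, 0.7736)

step 1: θ'=-0.4764 (R=-0.5000) → pose (0.9793, 0.5113, -0.4764)
step 2: θ'=-0.4764 (straight) → pose (1.5347, 0.2247, -0.4764)
step 3: θ'=-0.4764 (straight) → pose (3.0898, -0.5778, -0.4764)
step 4: θ'=1.5236 (R=-0.1250) → pose (2.9077, -0.6830, 1.5236)
step 5: θ'=0.7736 (R=-2.0000) → pose (3.5080, 0.6534, 0.7736)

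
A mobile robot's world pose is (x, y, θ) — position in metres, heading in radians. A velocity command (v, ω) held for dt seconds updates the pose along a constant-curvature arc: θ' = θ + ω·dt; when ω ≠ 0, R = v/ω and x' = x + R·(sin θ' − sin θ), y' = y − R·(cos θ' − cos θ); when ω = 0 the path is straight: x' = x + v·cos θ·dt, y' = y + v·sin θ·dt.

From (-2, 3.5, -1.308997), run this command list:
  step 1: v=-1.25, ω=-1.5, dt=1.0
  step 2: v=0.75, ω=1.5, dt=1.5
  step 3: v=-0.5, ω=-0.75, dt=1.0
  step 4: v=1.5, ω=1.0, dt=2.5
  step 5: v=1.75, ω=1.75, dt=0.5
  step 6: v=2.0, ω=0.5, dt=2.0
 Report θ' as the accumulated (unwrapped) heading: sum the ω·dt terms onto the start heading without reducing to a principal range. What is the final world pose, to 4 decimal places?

(-2.2837, 6.7653, 3.0660)

step 1: θ'=-2.8090 (R=0.8333) → pose (-1.4671, 4.5033, -2.8090)
step 2: θ'=-0.5590 (R=0.5000) → pose (-1.5691, 3.6069, -0.5590)
step 3: θ'=-1.3090 (R=0.6667) → pose (-1.8595, 3.9995, -1.3090)
step 4: θ'=1.1910 (R=1.5000) → pose (0.9825, 3.8316, 1.1910)
step 5: θ'=2.0660 (R=1.0000) → pose (0.9337, 4.6776, 2.0660)
step 6: θ'=3.0660 (R=4.0000) → pose (-2.2837, 6.7653, 3.0660)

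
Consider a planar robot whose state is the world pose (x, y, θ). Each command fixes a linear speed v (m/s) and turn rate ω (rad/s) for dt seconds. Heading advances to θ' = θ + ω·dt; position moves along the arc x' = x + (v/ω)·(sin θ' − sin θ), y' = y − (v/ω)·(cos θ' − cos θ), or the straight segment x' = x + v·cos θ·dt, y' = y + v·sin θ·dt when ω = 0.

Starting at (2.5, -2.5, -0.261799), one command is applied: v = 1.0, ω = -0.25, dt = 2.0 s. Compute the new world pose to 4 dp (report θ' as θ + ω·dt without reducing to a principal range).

θ' = -0.2618 + -0.25·2.0 = -0.7618
R = v/ω = 1.0/-0.25 = -4.0000
x' = 2.5 + -4.0000·(sin -0.7618 − sin -0.2618) = 4.2256
y' = -2.5 − -4.0000·(cos -0.7618 − cos -0.2618) = -3.4693

(4.2256, -3.4693, -0.7618)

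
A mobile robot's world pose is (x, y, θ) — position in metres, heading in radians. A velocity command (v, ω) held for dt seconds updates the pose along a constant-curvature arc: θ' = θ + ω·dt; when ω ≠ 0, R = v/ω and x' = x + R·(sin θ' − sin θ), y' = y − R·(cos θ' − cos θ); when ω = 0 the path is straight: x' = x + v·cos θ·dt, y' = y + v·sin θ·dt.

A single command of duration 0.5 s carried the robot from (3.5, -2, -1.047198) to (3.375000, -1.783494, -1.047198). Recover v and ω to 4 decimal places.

v = -0.5000, ω = 0.0000

Δθ = -1.047198 − -1.047198 = 0.000000
ω = Δθ/dt = 0.000000/0.5 = 0.0000
ω = 0 → v = (Δx·cos θ + Δy·sin θ)/dt = -0.5000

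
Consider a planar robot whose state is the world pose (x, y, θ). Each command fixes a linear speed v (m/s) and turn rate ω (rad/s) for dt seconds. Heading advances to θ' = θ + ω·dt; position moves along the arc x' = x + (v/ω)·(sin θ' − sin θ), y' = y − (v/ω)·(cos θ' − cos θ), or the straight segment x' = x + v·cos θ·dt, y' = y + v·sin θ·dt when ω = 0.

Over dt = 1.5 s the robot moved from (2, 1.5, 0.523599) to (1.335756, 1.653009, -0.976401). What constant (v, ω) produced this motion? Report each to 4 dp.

Δθ = -0.976401 − 0.523599 = -1.500000
ω = Δθ/dt = -1.500000/1.5 = -1.0000
R = Δx/(sin θ' − sin θ) = 0.5000
v = R·ω = 0.5000·-1.0000 = -0.5000

v = -0.5000, ω = -1.0000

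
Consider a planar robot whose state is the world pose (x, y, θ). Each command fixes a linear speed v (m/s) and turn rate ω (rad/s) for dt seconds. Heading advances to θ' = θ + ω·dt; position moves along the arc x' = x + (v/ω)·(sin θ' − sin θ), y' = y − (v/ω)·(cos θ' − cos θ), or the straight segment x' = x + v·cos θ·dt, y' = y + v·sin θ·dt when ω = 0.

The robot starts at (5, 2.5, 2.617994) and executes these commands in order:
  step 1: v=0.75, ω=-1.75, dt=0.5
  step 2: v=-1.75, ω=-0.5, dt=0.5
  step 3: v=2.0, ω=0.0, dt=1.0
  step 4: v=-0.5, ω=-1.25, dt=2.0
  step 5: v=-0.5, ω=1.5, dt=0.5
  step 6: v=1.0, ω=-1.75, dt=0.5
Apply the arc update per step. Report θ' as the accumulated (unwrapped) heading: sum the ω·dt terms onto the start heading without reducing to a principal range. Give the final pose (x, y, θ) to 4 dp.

step 1: θ'=1.7430 (R=-0.4286) → pose (4.7921, 2.7977, 1.7430)
step 2: θ'=1.4930 (R=3.5000) → pose (4.8332, 1.9260, 1.4930)
step 3: θ'=1.4930 (straight) → pose (4.9887, 3.9199, 1.4930)
step 4: θ'=-1.0070 (R=0.4000) → pose (4.2518, 3.7372, -1.0070)
step 5: θ'=-0.2570 (R=-0.3333) → pose (4.0548, 3.8815, -0.2570)
step 6: θ'=-1.1320 (R=-0.5714) → pose (4.4268, 3.5716, -1.1320)

(4.4268, 3.5716, -1.1320)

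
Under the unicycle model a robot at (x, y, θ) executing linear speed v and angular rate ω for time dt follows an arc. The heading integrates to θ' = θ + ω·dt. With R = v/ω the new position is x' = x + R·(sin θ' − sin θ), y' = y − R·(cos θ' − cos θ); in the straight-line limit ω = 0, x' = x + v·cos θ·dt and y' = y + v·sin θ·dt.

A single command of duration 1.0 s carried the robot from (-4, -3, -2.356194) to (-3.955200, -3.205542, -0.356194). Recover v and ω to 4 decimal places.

Δθ = -0.356194 − -2.356194 = 2.000000
ω = Δθ/dt = 2.000000/1.0 = 2.0000
R = −Δy/(cos θ' − cos θ) = 0.1250
v = R·ω = 0.1250·2.0000 = 0.2500

v = 0.2500, ω = 2.0000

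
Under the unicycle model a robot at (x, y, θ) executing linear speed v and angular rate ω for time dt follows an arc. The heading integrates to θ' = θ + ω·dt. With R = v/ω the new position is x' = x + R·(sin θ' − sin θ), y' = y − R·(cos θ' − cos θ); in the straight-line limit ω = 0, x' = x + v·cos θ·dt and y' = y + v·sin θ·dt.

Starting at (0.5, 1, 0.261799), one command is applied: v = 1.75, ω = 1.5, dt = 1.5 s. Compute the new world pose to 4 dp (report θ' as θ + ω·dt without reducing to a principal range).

(0.8852, 3.0698, 2.5118)

θ' = 0.2618 + 1.5·1.5 = 2.5118
R = v/ω = 1.75/1.5 = 1.1667
x' = 0.5 + 1.1667·(sin 2.5118 − sin 0.2618) = 0.8852
y' = 1 − 1.1667·(cos 2.5118 − cos 0.2618) = 3.0698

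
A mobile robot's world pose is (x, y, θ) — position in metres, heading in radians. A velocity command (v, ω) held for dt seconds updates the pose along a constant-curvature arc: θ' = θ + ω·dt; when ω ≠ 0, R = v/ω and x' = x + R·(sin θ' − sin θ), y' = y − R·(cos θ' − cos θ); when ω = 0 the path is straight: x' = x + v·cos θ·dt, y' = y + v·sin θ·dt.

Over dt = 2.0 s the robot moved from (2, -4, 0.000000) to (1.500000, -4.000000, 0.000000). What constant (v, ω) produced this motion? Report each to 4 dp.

Δθ = 0.000000 − 0.000000 = 0.000000
ω = Δθ/dt = 0.000000/2.0 = 0.0000
ω = 0 → v = (Δx·cos θ + Δy·sin θ)/dt = -0.2500

v = -0.2500, ω = 0.0000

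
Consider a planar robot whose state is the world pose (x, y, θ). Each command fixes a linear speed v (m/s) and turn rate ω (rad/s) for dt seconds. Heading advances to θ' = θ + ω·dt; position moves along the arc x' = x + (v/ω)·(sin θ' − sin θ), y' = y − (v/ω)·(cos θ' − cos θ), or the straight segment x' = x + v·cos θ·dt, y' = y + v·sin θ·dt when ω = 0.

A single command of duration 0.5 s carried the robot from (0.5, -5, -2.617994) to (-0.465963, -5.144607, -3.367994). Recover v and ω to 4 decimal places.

Δθ = -3.367994 − -2.617994 = -0.750000
ω = Δθ/dt = -0.750000/0.5 = -1.5000
R = Δx/(sin θ' − sin θ) = -1.3333
v = R·ω = -1.3333·-1.5000 = 2.0000

v = 2.0000, ω = -1.5000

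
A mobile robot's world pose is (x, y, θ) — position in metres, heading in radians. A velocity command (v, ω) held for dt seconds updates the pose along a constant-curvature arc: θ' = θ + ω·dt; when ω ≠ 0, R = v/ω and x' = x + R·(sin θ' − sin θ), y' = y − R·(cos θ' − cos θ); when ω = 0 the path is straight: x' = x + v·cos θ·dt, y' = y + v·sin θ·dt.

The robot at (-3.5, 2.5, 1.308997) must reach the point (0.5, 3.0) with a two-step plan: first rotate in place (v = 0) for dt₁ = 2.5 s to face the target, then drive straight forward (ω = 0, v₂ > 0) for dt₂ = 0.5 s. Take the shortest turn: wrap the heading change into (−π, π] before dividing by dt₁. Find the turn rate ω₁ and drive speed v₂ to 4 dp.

heading to target = atan2(3−2.5, 0.5−-3.5) = 0.1244
Δθ = wrap(0.1244 − 1.3090) = -1.1846; ω₁ = Δθ/dt₁ = -0.4739
distance = √((0.5−-3.5)² + (3−2.5)²) = 4.0311; v₂ = distance/dt₂ = 8.0623

ω₁ = -0.4739, v₂ = 8.0623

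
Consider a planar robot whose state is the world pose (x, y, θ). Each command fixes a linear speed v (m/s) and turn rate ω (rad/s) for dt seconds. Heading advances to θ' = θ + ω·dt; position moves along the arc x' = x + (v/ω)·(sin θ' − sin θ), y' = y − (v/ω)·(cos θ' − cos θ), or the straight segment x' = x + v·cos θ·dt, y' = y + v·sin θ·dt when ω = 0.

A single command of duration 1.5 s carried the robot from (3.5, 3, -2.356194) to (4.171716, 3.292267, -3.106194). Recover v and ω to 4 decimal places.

v = -0.5000, ω = -0.5000

Δθ = -3.106194 − -2.356194 = -0.750000
ω = Δθ/dt = -0.750000/1.5 = -0.5000
R = Δx/(sin θ' − sin θ) = 1.0000
v = R·ω = 1.0000·-0.5000 = -0.5000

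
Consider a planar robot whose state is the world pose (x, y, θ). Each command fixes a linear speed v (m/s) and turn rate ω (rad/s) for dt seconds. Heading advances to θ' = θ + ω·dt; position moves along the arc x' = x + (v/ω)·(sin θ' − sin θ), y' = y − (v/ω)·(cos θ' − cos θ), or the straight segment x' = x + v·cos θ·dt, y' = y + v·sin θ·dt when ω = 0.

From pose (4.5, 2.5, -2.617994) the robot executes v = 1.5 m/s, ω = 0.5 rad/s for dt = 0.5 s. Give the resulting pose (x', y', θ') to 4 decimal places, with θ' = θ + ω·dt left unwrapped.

(3.9039, 2.0481, -2.3680)

θ' = -2.6180 + 0.5·0.5 = -2.3680
R = v/ω = 1.5/0.5 = 3.0000
x' = 4.5 + 3.0000·(sin -2.3680 − sin -2.6180) = 3.9039
y' = 2.5 − 3.0000·(cos -2.3680 − cos -2.6180) = 2.0481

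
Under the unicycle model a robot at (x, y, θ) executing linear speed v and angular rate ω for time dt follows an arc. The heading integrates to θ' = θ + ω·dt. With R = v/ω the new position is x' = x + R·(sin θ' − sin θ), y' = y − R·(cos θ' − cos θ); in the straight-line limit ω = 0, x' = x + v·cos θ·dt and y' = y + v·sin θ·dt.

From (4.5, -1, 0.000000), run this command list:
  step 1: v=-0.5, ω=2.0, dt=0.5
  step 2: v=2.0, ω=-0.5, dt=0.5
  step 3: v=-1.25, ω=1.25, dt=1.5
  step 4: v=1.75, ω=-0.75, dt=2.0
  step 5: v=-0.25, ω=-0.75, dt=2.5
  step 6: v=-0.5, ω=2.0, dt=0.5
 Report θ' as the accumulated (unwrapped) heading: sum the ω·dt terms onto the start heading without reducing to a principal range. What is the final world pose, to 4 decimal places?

step 1: θ'=1.0000 (R=-0.2500) → pose (4.2896, -1.1149, 1.0000)
step 2: θ'=0.7500 (R=-4.0000) → pose (4.9290, -0.3494, 0.7500)
step 3: θ'=2.6250 (R=-1.0000) → pose (5.1167, -1.9506, 2.6250)
step 4: θ'=1.1250 (R=-2.3333) → pose (4.1639, 1.0844, 1.1250)
step 5: θ'=-0.7500 (R=0.3333) → pose (3.6359, 0.9842, -0.7500)
step 6: θ'=0.2500 (R=-0.2500) → pose (3.4036, 1.0435, 0.2500)

(3.4036, 1.0435, 0.2500)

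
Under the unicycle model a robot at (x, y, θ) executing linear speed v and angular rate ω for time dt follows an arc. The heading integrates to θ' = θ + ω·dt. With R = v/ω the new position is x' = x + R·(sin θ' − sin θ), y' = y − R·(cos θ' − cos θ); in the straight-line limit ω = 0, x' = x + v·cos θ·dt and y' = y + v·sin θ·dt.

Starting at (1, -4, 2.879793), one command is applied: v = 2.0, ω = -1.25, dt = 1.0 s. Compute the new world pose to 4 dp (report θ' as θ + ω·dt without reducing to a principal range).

θ' = 2.8798 + -1.25·1.0 = 1.6298
R = v/ω = 2.0/-1.25 = -1.6000
x' = 1 + -1.6000·(sin 1.6298 − sin 2.8798) = -0.1831
y' = -4 − -1.6000·(cos 1.6298 − cos 2.8798) = -2.5489

(-0.1831, -2.5489, 1.6298)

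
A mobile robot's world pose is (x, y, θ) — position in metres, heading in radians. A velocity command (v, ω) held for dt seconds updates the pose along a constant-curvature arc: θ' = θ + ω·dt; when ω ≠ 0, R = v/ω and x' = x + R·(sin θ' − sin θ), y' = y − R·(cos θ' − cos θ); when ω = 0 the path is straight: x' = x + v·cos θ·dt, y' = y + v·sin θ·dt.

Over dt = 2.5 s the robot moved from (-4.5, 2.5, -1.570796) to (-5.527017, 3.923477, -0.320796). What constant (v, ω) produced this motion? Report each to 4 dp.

v = -0.7500, ω = 0.5000

Δθ = -0.320796 − -1.570796 = 1.250000
ω = Δθ/dt = 1.250000/2.5 = 0.5000
R = −Δy/(cos θ' − cos θ) = -1.5000
v = R·ω = -1.5000·0.5000 = -0.7500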